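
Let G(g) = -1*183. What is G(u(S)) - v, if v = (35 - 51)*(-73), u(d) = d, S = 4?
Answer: -1351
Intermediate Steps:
v = 1168 (v = -16*(-73) = 1168)
G(g) = -183
G(u(S)) - v = -183 - 1*1168 = -183 - 1168 = -1351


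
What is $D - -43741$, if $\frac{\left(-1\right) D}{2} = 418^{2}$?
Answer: $-305707$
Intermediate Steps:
$D = -349448$ ($D = - 2 \cdot 418^{2} = \left(-2\right) 174724 = -349448$)
$D - -43741 = -349448 - -43741 = -349448 + 43741 = -305707$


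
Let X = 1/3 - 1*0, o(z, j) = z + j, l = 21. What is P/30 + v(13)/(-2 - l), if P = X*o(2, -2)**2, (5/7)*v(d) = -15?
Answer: 21/23 ≈ 0.91304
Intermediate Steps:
v(d) = -21 (v(d) = (7/5)*(-15) = -21)
o(z, j) = j + z
X = 1/3 (X = 1*(1/3) + 0 = 1/3 + 0 = 1/3 ≈ 0.33333)
P = 0 (P = (-2 + 2)**2/3 = (1/3)*0**2 = (1/3)*0 = 0)
P/30 + v(13)/(-2 - l) = 0/30 - 21/(-2 - 1*21) = 0*(1/30) - 21/(-2 - 21) = 0 - 21/(-23) = 0 - 21*(-1/23) = 0 + 21/23 = 21/23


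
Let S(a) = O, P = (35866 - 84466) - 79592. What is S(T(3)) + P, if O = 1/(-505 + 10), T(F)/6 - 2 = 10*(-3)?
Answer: -63455041/495 ≈ -1.2819e+5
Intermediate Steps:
T(F) = -168 (T(F) = 12 + 6*(10*(-3)) = 12 + 6*(-30) = 12 - 180 = -168)
P = -128192 (P = -48600 - 79592 = -128192)
O = -1/495 (O = 1/(-495) = -1/495 ≈ -0.0020202)
S(a) = -1/495
S(T(3)) + P = -1/495 - 128192 = -63455041/495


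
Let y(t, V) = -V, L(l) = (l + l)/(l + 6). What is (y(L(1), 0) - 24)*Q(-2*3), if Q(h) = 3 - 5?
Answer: 48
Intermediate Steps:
L(l) = 2*l/(6 + l) (L(l) = (2*l)/(6 + l) = 2*l/(6 + l))
Q(h) = -2
(y(L(1), 0) - 24)*Q(-2*3) = (-1*0 - 24)*(-2) = (0 - 24)*(-2) = -24*(-2) = 48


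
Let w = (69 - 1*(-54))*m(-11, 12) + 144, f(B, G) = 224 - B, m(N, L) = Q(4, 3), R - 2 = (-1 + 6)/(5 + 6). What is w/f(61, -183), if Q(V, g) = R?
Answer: 4905/1793 ≈ 2.7356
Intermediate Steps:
R = 27/11 (R = 2 + (-1 + 6)/(5 + 6) = 2 + 5/11 = 27/11 ≈ 2.4545)
Q(V, g) = 27/11
m(N, L) = 27/11
w = 4905/11 (w = (69 - 1*(-54))*(27/11) + 144 = (69 + 54)*(27/11) + 144 = 123*(27/11) + 144 = 3321/11 + 144 = 4905/11 ≈ 445.91)
w/f(61, -183) = 4905/(11*(224 - 1*61)) = 4905/(11*(224 - 61)) = (4905/11)/163 = (4905/11)*(1/163) = 4905/1793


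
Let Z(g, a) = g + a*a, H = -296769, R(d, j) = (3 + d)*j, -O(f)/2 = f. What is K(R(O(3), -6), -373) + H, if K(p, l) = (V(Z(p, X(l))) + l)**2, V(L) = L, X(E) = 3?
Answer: -177053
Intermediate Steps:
O(f) = -2*f
R(d, j) = j*(3 + d)
Z(g, a) = g + a**2
K(p, l) = (9 + l + p)**2 (K(p, l) = ((p + 3**2) + l)**2 = ((p + 9) + l)**2 = ((9 + p) + l)**2 = (9 + l + p)**2)
K(R(O(3), -6), -373) + H = (9 - 373 - 6*(3 - 2*3))**2 - 296769 = (9 - 373 - 6*(3 - 6))**2 - 296769 = (9 - 373 - 6*(-3))**2 - 296769 = (9 - 373 + 18)**2 - 296769 = (-346)**2 - 296769 = 119716 - 296769 = -177053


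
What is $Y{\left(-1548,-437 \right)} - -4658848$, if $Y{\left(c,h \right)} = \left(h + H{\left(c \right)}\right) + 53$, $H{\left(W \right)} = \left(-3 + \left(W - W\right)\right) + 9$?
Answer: $4658470$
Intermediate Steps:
$H{\left(W \right)} = 6$ ($H{\left(W \right)} = \left(-3 + 0\right) + 9 = -3 + 9 = 6$)
$Y{\left(c,h \right)} = 59 + h$ ($Y{\left(c,h \right)} = \left(h + 6\right) + 53 = \left(6 + h\right) + 53 = 59 + h$)
$Y{\left(-1548,-437 \right)} - -4658848 = \left(59 - 437\right) - -4658848 = -378 + 4658848 = 4658470$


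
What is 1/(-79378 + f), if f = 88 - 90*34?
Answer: -1/82350 ≈ -1.2143e-5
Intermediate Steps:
f = -2972 (f = 88 - 3060 = -2972)
1/(-79378 + f) = 1/(-79378 - 2972) = 1/(-82350) = -1/82350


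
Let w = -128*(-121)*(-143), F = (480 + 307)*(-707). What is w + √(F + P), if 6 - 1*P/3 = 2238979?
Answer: -2214784 + 4*I*√454583 ≈ -2.2148e+6 + 2696.9*I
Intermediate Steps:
P = -6716919 (P = 18 - 3*2238979 = 18 - 6716937 = -6716919)
F = -556409 (F = 787*(-707) = -556409)
w = -2214784 (w = 15488*(-143) = -2214784)
w + √(F + P) = -2214784 + √(-556409 - 6716919) = -2214784 + √(-7273328) = -2214784 + 4*I*√454583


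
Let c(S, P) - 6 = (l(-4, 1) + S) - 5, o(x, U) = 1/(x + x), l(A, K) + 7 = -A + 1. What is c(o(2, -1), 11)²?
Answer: 9/16 ≈ 0.56250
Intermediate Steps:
l(A, K) = -6 - A (l(A, K) = -7 + (-A + 1) = -7 + (1 - A) = -6 - A)
o(x, U) = 1/(2*x)
c(S, P) = -1 + S (c(S, P) = 6 + (((-6 - 1*(-4)) + S) - 5) = 6 + (((-6 + 4) + S) - 5) = 6 + ((-2 + S) - 5) = 6 + (-7 + S) = -1 + S)
c(o(2, -1), 11)² = (-1 + (½)/2)² = (-1 + (½)*(½))² = (-1 + ¼)² = (-¾)² = 9/16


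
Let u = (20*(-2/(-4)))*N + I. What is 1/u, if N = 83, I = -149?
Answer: 1/681 ≈ 0.0014684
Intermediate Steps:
u = 681 (u = (20*(-2/(-4)))*83 - 149 = (20*(-2*(-¼)))*83 - 149 = (20*(½))*83 - 149 = 10*83 - 149 = 830 - 149 = 681)
1/u = 1/681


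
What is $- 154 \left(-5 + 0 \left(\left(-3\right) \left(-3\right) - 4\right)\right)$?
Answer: $770$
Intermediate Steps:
$- 154 \left(-5 + 0 \left(\left(-3\right) \left(-3\right) - 4\right)\right) = - 154 \left(-5 + 0 \left(9 - 4\right)\right) = - 154 \left(-5 + 0 \cdot 5\right) = - 154 \left(-5 + 0\right) = \left(-154\right) \left(-5\right) = 770$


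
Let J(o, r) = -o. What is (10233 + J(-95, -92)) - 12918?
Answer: -2590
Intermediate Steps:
(10233 + J(-95, -92)) - 12918 = (10233 - 1*(-95)) - 12918 = (10233 + 95) - 12918 = 10328 - 12918 = -2590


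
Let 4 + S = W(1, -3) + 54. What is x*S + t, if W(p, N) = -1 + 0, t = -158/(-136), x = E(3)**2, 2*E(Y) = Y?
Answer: 1894/17 ≈ 111.41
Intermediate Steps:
E(Y) = Y/2
x = 9/4 (x = ((1/2)*3)**2 = (3/2)**2 = 9/4 ≈ 2.2500)
t = 79/68 (t = -158*(-1/136) = 79/68 ≈ 1.1618)
W(p, N) = -1
S = 49 (S = -4 + (-1 + 54) = -4 + 53 = 49)
x*S + t = (9/4)*49 + 79/68 = 441/4 + 79/68 = 1894/17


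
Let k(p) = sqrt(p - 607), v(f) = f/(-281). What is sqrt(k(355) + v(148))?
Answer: sqrt(-41588 + 473766*I*sqrt(7))/281 ≈ 2.771 + 2.8644*I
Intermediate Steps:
v(f) = -f/281 (v(f) = f*(-1/281) = -f/281)
k(p) = sqrt(-607 + p)
sqrt(k(355) + v(148)) = sqrt(sqrt(-607 + 355) - 1/281*148) = sqrt(sqrt(-252) - 148/281) = sqrt(6*I*sqrt(7) - 148/281) = sqrt(-148/281 + 6*I*sqrt(7))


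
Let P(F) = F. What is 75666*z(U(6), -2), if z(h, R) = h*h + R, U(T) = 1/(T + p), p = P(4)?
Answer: -7528767/50 ≈ -1.5058e+5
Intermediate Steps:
p = 4
U(T) = 1/(4 + T) (U(T) = 1/(T + 4) = 1/(4 + T))
z(h, R) = R + h² (z(h, R) = h² + R = R + h²)
75666*z(U(6), -2) = 75666*(-2 + (1/(4 + 6))²) = 75666*(-2 + (1/10)²) = 75666*(-2 + (⅒)²) = 75666*(-2 + 1/100) = 75666*(-199/100) = -7528767/50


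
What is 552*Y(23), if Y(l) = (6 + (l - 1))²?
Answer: 432768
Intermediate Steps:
Y(l) = (5 + l)² (Y(l) = (6 + (-1 + l))² = (5 + l)²)
552*Y(23) = 552*(5 + 23)² = 552*28² = 552*784 = 432768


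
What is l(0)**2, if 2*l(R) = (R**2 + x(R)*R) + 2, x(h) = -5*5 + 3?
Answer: 1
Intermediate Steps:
x(h) = -22 (x(h) = -25 + 3 = -22)
l(R) = 1 + R**2/2 - 11*R (l(R) = ((R**2 - 22*R) + 2)/2 = (2 + R**2 - 22*R)/2 = 1 + R**2/2 - 11*R)
l(0)**2 = (1 + (1/2)*0**2 - 11*0)**2 = (1 + (1/2)*0 + 0)**2 = (1 + 0 + 0)**2 = 1**2 = 1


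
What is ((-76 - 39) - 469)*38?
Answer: -22192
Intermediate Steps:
((-76 - 39) - 469)*38 = (-115 - 469)*38 = -584*38 = -22192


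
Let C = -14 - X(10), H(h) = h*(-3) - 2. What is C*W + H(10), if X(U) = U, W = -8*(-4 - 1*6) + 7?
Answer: -2120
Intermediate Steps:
H(h) = -2 - 3*h (H(h) = -3*h - 2 = -2 - 3*h)
W = 87 (W = -8*(-4 - 6) + 7 = -8*(-10) + 7 = 80 + 7 = 87)
C = -24 (C = -14 - 1*10 = -14 - 10 = -24)
C*W + H(10) = -24*87 + (-2 - 3*10) = -2088 + (-2 - 30) = -2088 - 32 = -2120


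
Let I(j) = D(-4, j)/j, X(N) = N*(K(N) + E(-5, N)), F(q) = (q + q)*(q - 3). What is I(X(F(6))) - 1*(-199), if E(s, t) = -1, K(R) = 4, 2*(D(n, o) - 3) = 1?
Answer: 42991/216 ≈ 199.03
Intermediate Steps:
D(n, o) = 7/2 (D(n, o) = 3 + (½)*1 = 3 + ½ = 7/2)
F(q) = 2*q*(-3 + q) (F(q) = (2*q)*(-3 + q) = 2*q*(-3 + q))
X(N) = 3*N (X(N) = N*(4 - 1) = N*3 = 3*N)
I(j) = 7/(2*j)
I(X(F(6))) - 1*(-199) = 7/(2*((3*(2*6*(-3 + 6))))) - 1*(-199) = 7/(2*((3*(2*6*3)))) + 199 = 7/(2*((3*36))) + 199 = (7/2)/108 + 199 = (7/2)*(1/108) + 199 = 7/216 + 199 = 42991/216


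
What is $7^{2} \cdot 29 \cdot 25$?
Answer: $35525$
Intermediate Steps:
$7^{2} \cdot 29 \cdot 25 = 49 \cdot 29 \cdot 25 = 1421 \cdot 25 = 35525$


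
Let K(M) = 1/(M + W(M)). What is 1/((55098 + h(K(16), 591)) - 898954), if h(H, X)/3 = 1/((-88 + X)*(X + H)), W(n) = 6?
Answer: -6540509/5519247762638 ≈ -1.1850e-6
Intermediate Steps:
K(M) = 1/(6 + M) (K(M) = 1/(M + 6) = 1/(6 + M))
h(H, X) = 3/((-88 + X)*(H + X)) (h(H, X) = 3/(((-88 + X)*(X + H))) = 3/(((-88 + X)*(H + X))) = 3*(1/((-88 + X)*(H + X))) = 3/((-88 + X)*(H + X)))
1/((55098 + h(K(16), 591)) - 898954) = 1/((55098 + 3/(591² - 88/(6 + 16) - 88*591 + 591/(6 + 16))) - 898954) = 1/((55098 + 3/(349281 - 88/22 - 52008 + 591/22)) - 898954) = 1/((55098 + 3/(349281 - 88*1/22 - 52008 + (1/22)*591)) - 898954) = 1/((55098 + 3/(349281 - 4 - 52008 + 591/22)) - 898954) = 1/((55098 + 3/(6540509/22)) - 898954) = 1/((55098 + 3*(22/6540509)) - 898954) = 1/((55098 + 66/6540509) - 898954) = 1/(360368964948/6540509 - 898954) = 1/(-5519247762638/6540509) = -6540509/5519247762638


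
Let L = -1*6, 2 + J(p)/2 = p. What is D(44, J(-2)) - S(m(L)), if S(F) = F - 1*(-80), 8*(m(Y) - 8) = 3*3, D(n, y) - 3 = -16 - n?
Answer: -1169/8 ≈ -146.13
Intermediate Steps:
J(p) = -4 + 2*p
L = -6
D(n, y) = -13 - n (D(n, y) = 3 + (-16 - n) = -13 - n)
m(Y) = 73/8 (m(Y) = 8 + (3*3)/8 = 8 + (⅛)*9 = 8 + 9/8 = 73/8)
S(F) = 80 + F (S(F) = F + 80 = 80 + F)
D(44, J(-2)) - S(m(L)) = (-13 - 1*44) - (80 + 73/8) = (-13 - 44) - 1*713/8 = -57 - 713/8 = -1169/8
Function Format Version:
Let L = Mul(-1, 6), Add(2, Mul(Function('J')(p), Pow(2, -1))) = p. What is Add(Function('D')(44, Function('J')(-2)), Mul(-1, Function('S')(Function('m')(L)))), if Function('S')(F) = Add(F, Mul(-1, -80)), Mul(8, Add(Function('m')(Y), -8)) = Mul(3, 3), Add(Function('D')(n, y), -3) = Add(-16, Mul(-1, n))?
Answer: Rational(-1169, 8) ≈ -146.13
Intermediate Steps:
Function('J')(p) = Add(-4, Mul(2, p))
L = -6
Function('D')(n, y) = Add(-13, Mul(-1, n)) (Function('D')(n, y) = Add(3, Add(-16, Mul(-1, n))) = Add(-13, Mul(-1, n)))
Function('m')(Y) = Rational(73, 8) (Function('m')(Y) = Add(8, Mul(Rational(1, 8), Mul(3, 3))) = Add(8, Mul(Rational(1, 8), 9)) = Add(8, Rational(9, 8)) = Rational(73, 8))
Function('S')(F) = Add(80, F) (Function('S')(F) = Add(F, 80) = Add(80, F))
Add(Function('D')(44, Function('J')(-2)), Mul(-1, Function('S')(Function('m')(L)))) = Add(Add(-13, Mul(-1, 44)), Mul(-1, Add(80, Rational(73, 8)))) = Add(Add(-13, -44), Mul(-1, Rational(713, 8))) = Add(-57, Rational(-713, 8)) = Rational(-1169, 8)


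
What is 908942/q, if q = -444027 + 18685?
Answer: -454471/212671 ≈ -2.1370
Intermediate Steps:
q = -425342
908942/q = 908942/(-425342) = 908942*(-1/425342) = -454471/212671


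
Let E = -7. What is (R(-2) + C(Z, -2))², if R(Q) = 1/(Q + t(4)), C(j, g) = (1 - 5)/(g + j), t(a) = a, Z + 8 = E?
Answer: 625/1156 ≈ 0.54066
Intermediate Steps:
Z = -15 (Z = -8 - 7 = -15)
C(j, g) = -4/(g + j)
R(Q) = 1/(4 + Q) (R(Q) = 1/(Q + 4) = 1/(4 + Q))
(R(-2) + C(Z, -2))² = (1/(4 - 2) - 4/(-2 - 15))² = (1/2 - 4/(-17))² = (½ - 4*(-1/17))² = (½ + 4/17)² = (25/34)² = 625/1156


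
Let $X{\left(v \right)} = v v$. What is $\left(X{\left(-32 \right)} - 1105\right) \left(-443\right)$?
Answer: $35883$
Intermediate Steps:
$X{\left(v \right)} = v^{2}$
$\left(X{\left(-32 \right)} - 1105\right) \left(-443\right) = \left(\left(-32\right)^{2} - 1105\right) \left(-443\right) = \left(1024 - 1105\right) \left(-443\right) = \left(-81\right) \left(-443\right) = 35883$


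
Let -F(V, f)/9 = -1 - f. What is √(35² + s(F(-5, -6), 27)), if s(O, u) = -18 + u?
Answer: √1234 ≈ 35.128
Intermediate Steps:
F(V, f) = 9 + 9*f (F(V, f) = -9*(-1 - f) = 9 + 9*f)
√(35² + s(F(-5, -6), 27)) = √(35² + (-18 + 27)) = √(1225 + 9) = √1234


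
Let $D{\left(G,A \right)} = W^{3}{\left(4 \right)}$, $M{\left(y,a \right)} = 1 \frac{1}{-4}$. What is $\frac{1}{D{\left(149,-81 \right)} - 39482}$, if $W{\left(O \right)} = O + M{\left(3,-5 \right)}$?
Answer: $- \frac{64}{2523473} \approx -2.5362 \cdot 10^{-5}$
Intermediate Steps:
$M{\left(y,a \right)} = - \frac{1}{4}$ ($M{\left(y,a \right)} = 1 \left(- \frac{1}{4}\right) = - \frac{1}{4}$)
$W{\left(O \right)} = - \frac{1}{4} + O$ ($W{\left(O \right)} = O - \frac{1}{4} = - \frac{1}{4} + O$)
$D{\left(G,A \right)} = \frac{3375}{64}$ ($D{\left(G,A \right)} = \left(- \frac{1}{4} + 4\right)^{3} = \left(\frac{15}{4}\right)^{3} = \frac{3375}{64}$)
$\frac{1}{D{\left(149,-81 \right)} - 39482} = \frac{1}{\frac{3375}{64} - 39482} = \frac{1}{- \frac{2523473}{64}} = - \frac{64}{2523473}$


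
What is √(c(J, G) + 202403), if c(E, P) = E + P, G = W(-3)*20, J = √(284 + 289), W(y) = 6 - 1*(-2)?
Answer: √(202563 + √573) ≈ 450.10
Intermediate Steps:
W(y) = 8 (W(y) = 6 + 2 = 8)
J = √573 ≈ 23.937
G = 160 (G = 8*20 = 160)
√(c(J, G) + 202403) = √((√573 + 160) + 202403) = √((160 + √573) + 202403) = √(202563 + √573)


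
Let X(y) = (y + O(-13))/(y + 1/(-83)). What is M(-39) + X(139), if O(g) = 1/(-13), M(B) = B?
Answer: -407061/10712 ≈ -38.000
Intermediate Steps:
O(g) = -1/13
X(y) = (-1/13 + y)/(-1/83 + y) (X(y) = (y - 1/13)/(y + 1/(-83)) = (-1/13 + y)/(y - 1/83) = (-1/13 + y)/(-1/83 + y))
M(-39) + X(139) = -39 + 83*(-1 + 13*139)/(13*(-1 + 83*139)) = -39 + 83*(-1 + 1807)/(13*(-1 + 11537)) = -39 + (83/13)*1806/11536 = -39 + (83/13)*(1/11536)*1806 = -39 + 10707/10712 = -407061/10712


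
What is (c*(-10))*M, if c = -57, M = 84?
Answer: 47880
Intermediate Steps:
(c*(-10))*M = -57*(-10)*84 = 570*84 = 47880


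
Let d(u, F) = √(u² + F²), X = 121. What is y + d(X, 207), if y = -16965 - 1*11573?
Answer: -28538 + √57490 ≈ -28298.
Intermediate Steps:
d(u, F) = √(F² + u²)
y = -28538 (y = -16965 - 11573 = -28538)
y + d(X, 207) = -28538 + √(207² + 121²) = -28538 + √(42849 + 14641) = -28538 + √57490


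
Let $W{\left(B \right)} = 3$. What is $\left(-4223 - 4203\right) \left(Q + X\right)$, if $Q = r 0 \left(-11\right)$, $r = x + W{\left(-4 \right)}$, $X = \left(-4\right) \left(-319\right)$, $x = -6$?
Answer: $-10751576$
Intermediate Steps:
$X = 1276$
$r = -3$ ($r = -6 + 3 = -3$)
$Q = 0$ ($Q = \left(-3\right) 0 \left(-11\right) = 0 \left(-11\right) = 0$)
$\left(-4223 - 4203\right) \left(Q + X\right) = \left(-4223 - 4203\right) \left(0 + 1276\right) = \left(-8426\right) 1276 = -10751576$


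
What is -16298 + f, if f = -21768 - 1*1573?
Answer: -39639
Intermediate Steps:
f = -23341 (f = -21768 - 1573 = -23341)
-16298 + f = -16298 - 23341 = -39639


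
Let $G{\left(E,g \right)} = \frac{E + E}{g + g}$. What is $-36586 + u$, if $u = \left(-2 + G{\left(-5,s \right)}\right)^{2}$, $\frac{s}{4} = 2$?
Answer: $- \frac{2341063}{64} \approx -36579.0$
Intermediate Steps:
$s = 8$ ($s = 4 \cdot 2 = 8$)
$G{\left(E,g \right)} = \frac{E}{g}$ ($G{\left(E,g \right)} = \frac{2 E}{2 g} = 2 E \frac{1}{2 g} = \frac{E}{g}$)
$u = \frac{441}{64}$ ($u = \left(-2 - \frac{5}{8}\right)^{2} = \left(- \frac{21}{8}\right)^{2} = \frac{441}{64} \approx 6.8906$)
$-36586 + u = -36586 + \frac{441}{64} = - \frac{2341063}{64}$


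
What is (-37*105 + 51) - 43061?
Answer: -46895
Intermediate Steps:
(-37*105 + 51) - 43061 = (-3885 + 51) - 43061 = -3834 - 43061 = -46895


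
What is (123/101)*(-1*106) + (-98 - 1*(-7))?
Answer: -22229/101 ≈ -220.09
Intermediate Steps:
(123/101)*(-1*106) + (-98 - 1*(-7)) = (123*(1/101))*(-106) + (-98 + 7) = (123/101)*(-106) - 91 = -13038/101 - 91 = -22229/101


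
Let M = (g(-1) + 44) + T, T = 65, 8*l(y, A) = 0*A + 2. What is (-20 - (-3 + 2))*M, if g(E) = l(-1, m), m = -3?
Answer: -8303/4 ≈ -2075.8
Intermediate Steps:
l(y, A) = ¼ (l(y, A) = (0*A + 2)/8 = (0 + 2)/8 = (⅛)*2 = ¼)
g(E) = ¼
M = 437/4 (M = (¼ + 44) + 65 = 177/4 + 65 = 437/4 ≈ 109.25)
(-20 - (-3 + 2))*M = (-20 - (-3 + 2))*(437/4) = (-20 - 1*(-1))*(437/4) = (-20 + 1)*(437/4) = -19*437/4 = -8303/4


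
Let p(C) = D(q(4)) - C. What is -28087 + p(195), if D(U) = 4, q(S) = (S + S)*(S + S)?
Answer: -28278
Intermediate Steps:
q(S) = 4*S² (q(S) = (2*S)*(2*S) = 4*S²)
p(C) = 4 - C
-28087 + p(195) = -28087 + (4 - 1*195) = -28087 + (4 - 195) = -28087 - 191 = -28278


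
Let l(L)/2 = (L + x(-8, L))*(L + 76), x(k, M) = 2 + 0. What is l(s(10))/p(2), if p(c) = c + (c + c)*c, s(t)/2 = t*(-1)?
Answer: -1008/5 ≈ -201.60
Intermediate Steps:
x(k, M) = 2
s(t) = -2*t (s(t) = 2*(t*(-1)) = 2*(-t) = -2*t)
p(c) = c + 2*c² (p(c) = c + (2*c)*c = c + 2*c²)
l(L) = 2*(2 + L)*(76 + L) (l(L) = 2*((L + 2)*(L + 76)) = 2*((2 + L)*(76 + L)) = 2*(2 + L)*(76 + L))
l(s(10))/p(2) = (304 + 2*(-2*10)² + 156*(-2*10))/((2*(1 + 2*2))) = (304 + 2*(-20)² + 156*(-20))/((2*(1 + 4))) = (304 + 2*400 - 3120)/((2*5)) = (304 + 800 - 3120)/10 = -2016*⅒ = -1008/5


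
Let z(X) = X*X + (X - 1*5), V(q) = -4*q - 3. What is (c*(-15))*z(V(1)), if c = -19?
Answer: 10545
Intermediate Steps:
V(q) = -3 - 4*q
z(X) = -5 + X + X² (z(X) = X² + (X - 5) = X² + (-5 + X) = -5 + X + X²)
(c*(-15))*z(V(1)) = (-19*(-15))*(-5 + (-3 - 4*1) + (-3 - 4*1)²) = 285*(-5 + (-3 - 4) + (-3 - 4)²) = 285*(-5 - 7 + (-7)²) = 285*(-5 - 7 + 49) = 285*37 = 10545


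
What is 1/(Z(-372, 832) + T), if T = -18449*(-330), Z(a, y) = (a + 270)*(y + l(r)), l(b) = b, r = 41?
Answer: 1/5999124 ≈ 1.6669e-7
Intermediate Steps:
Z(a, y) = (41 + y)*(270 + a) (Z(a, y) = (a + 270)*(y + 41) = (270 + a)*(41 + y) = (41 + y)*(270 + a))
T = 6088170
1/(Z(-372, 832) + T) = 1/((11070 + 41*(-372) + 270*832 - 372*832) + 6088170) = 1/((11070 - 15252 + 224640 - 309504) + 6088170) = 1/(-89046 + 6088170) = 1/5999124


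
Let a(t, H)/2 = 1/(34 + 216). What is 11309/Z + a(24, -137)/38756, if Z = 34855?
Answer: 10957297071/33771009500 ≈ 0.32446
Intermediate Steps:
a(t, H) = 1/125 (a(t, H) = 2/(34 + 216) = 2/250 = 2*(1/250) = 1/125)
11309/Z + a(24, -137)/38756 = 11309/34855 + (1/125)/38756 = 11309*(1/34855) + (1/125)*(1/38756) = 11309/34855 + 1/4844500 = 10957297071/33771009500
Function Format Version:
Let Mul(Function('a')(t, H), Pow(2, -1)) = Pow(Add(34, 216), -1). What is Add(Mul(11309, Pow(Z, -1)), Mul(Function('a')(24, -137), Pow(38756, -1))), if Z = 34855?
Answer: Rational(10957297071, 33771009500) ≈ 0.32446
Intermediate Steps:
Function('a')(t, H) = Rational(1, 125) (Function('a')(t, H) = Mul(2, Pow(Add(34, 216), -1)) = Mul(2, Pow(250, -1)) = Mul(2, Rational(1, 250)) = Rational(1, 125))
Add(Mul(11309, Pow(Z, -1)), Mul(Function('a')(24, -137), Pow(38756, -1))) = Add(Mul(11309, Pow(34855, -1)), Mul(Rational(1, 125), Pow(38756, -1))) = Add(Mul(11309, Rational(1, 34855)), Mul(Rational(1, 125), Rational(1, 38756))) = Add(Rational(11309, 34855), Rational(1, 4844500)) = Rational(10957297071, 33771009500)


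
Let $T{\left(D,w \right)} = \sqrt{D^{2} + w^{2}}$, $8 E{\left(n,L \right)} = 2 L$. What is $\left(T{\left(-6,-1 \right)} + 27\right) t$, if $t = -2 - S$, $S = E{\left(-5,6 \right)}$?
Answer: $- \frac{189}{2} - \frac{7 \sqrt{37}}{2} \approx -115.79$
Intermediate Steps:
$E{\left(n,L \right)} = \frac{L}{4}$ ($E{\left(n,L \right)} = \frac{2 L}{8} = \frac{L}{4}$)
$S = \frac{3}{2}$ ($S = \frac{1}{4} \cdot 6 = \frac{3}{2} \approx 1.5$)
$t = - \frac{7}{2}$ ($t = -2 - \frac{3}{2} = - \frac{7}{2} \approx -3.5$)
$\left(T{\left(-6,-1 \right)} + 27\right) t = \left(\sqrt{\left(-6\right)^{2} + \left(-1\right)^{2}} + 27\right) \left(- \frac{7}{2}\right) = \left(\sqrt{36 + 1} + 27\right) \left(- \frac{7}{2}\right) = \left(\sqrt{37} + 27\right) \left(- \frac{7}{2}\right) = \left(27 + \sqrt{37}\right) \left(- \frac{7}{2}\right) = - \frac{189}{2} - \frac{7 \sqrt{37}}{2}$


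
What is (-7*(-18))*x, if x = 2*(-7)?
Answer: -1764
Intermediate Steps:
x = -14
(-7*(-18))*x = -7*(-18)*(-14) = 126*(-14) = -1764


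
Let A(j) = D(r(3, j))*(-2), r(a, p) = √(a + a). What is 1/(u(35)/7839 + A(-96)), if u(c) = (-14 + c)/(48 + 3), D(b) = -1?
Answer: 133263/266533 ≈ 0.49999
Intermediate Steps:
r(a, p) = √2*√a (r(a, p) = √(2*a) = √2*√a)
u(c) = -14/51 + c/51 (u(c) = (-14 + c)/51 = (-14 + c)*(1/51) = -14/51 + c/51)
A(j) = 2 (A(j) = -1*(-2) = 2)
1/(u(35)/7839 + A(-96)) = 1/((-14/51 + (1/51)*35)/7839 + 2) = 1/((-14/51 + 35/51)*(1/7839) + 2) = 1/((7/17)*(1/7839) + 2) = 1/(7/133263 + 2) = 1/(266533/133263) = 133263/266533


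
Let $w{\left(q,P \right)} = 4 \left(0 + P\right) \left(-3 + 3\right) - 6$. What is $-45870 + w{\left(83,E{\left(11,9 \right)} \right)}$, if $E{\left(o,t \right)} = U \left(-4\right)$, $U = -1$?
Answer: $-45876$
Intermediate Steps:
$E{\left(o,t \right)} = 4$ ($E{\left(o,t \right)} = \left(-1\right) \left(-4\right) = 4$)
$w{\left(q,P \right)} = -6$ ($w{\left(q,P \right)} = 4 P 0 - 6 = 4 \cdot 0 - 6 = 0 - 6 = -6$)
$-45870 + w{\left(83,E{\left(11,9 \right)} \right)} = -45870 - 6 = -45876$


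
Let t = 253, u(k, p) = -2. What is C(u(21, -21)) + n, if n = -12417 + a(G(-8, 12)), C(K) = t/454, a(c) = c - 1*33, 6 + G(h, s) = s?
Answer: -5649323/454 ≈ -12443.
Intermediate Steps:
G(h, s) = -6 + s
a(c) = -33 + c (a(c) = c - 33 = -33 + c)
C(K) = 253/454
n = -12444 (n = -12417 + (-33 + (-6 + 12)) = -12417 + (-33 + 6) = -12417 - 27 = -12444)
C(u(21, -21)) + n = 253/454 - 12444 = -5649323/454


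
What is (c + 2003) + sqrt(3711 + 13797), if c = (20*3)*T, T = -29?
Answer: 263 + 2*sqrt(4377) ≈ 395.32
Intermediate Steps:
c = -1740 (c = (20*3)*(-29) = 60*(-29) = -1740)
(c + 2003) + sqrt(3711 + 13797) = (-1740 + 2003) + sqrt(3711 + 13797) = 263 + sqrt(17508) = 263 + 2*sqrt(4377)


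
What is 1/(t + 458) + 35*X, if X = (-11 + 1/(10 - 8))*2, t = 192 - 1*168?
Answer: -354269/482 ≈ -735.00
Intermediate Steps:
t = 24 (t = 192 - 168 = 24)
X = -21 (X = (-11 + 1/2)*2 = (-11 + ½)*2 = -21/2*2 = -21)
1/(t + 458) + 35*X = 1/(24 + 458) + 35*(-21) = 1/482 - 735 = -354269/482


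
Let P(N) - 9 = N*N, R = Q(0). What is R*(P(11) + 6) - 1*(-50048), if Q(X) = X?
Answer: 50048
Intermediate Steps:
R = 0
P(N) = 9 + N² (P(N) = 9 + N*N = 9 + N²)
R*(P(11) + 6) - 1*(-50048) = 0*((9 + 11²) + 6) - 1*(-50048) = 0*((9 + 121) + 6) + 50048 = 0*(130 + 6) + 50048 = 0*136 + 50048 = 0 + 50048 = 50048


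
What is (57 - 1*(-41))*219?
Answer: 21462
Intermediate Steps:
(57 - 1*(-41))*219 = (57 + 41)*219 = 98*219 = 21462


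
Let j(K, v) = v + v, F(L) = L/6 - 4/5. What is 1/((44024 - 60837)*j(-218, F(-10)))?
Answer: 15/1244162 ≈ 1.2056e-5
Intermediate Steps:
F(L) = -⅘ + L/6 (F(L) = L*(⅙) - 4*⅕ = L/6 - ⅘ = -⅘ + L/6)
j(K, v) = 2*v
1/((44024 - 60837)*j(-218, F(-10))) = 1/((44024 - 60837)*((2*(-⅘ + (⅙)*(-10))))) = 1/((-16813)*((2*(-⅘ - 5/3)))) = -1/(16813*(2*(-37/15))) = -1/(16813*(-74/15)) = -1/16813*(-15/74) = 15/1244162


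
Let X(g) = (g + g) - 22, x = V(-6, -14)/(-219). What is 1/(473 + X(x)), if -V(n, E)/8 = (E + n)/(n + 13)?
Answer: 1533/691063 ≈ 0.0022183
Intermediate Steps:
V(n, E) = -8*(E + n)/(13 + n) (V(n, E) = -8*(E + n)/(n + 13) = -8*(E + n)/(13 + n))
x = -160/1533 (x = (8*(-1*(-14) - 1*(-6))/(13 - 6))/(-219) = (8*(14 + 6)/7)*(-1/219) = (8*(⅐)*20)*(-1/219) = (160/7)*(-1/219) = -160/1533 ≈ -0.10437)
X(g) = -22 + 2*g (X(g) = 2*g - 22 = -22 + 2*g)
1/(473 + X(x)) = 1/(473 + (-22 + 2*(-160/1533))) = 1/(473 + (-22 - 320/1533)) = 1/(473 - 34046/1533) = 1/(691063/1533) = 1533/691063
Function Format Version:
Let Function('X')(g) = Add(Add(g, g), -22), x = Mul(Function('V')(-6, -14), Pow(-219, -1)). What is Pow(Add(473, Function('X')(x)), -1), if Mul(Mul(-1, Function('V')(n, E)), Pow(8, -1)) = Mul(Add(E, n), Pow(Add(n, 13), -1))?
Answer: Rational(1533, 691063) ≈ 0.0022183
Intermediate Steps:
Function('V')(n, E) = Mul(-8, Pow(Add(13, n), -1), Add(E, n)) (Function('V')(n, E) = Mul(-8, Mul(Add(E, n), Pow(Add(n, 13), -1))) = Mul(-8, Mul(Add(E, n), Pow(Add(13, n), -1))) = Mul(-8, Mul(Pow(Add(13, n), -1), Add(E, n))) = Mul(-8, Pow(Add(13, n), -1), Add(E, n)))
x = Rational(-160, 1533) (x = Mul(Mul(8, Pow(Add(13, -6), -1), Add(Mul(-1, -14), Mul(-1, -6))), Pow(-219, -1)) = Mul(Mul(8, Pow(7, -1), Add(14, 6)), Rational(-1, 219)) = Mul(Mul(8, Rational(1, 7), 20), Rational(-1, 219)) = Mul(Rational(160, 7), Rational(-1, 219)) = Rational(-160, 1533) ≈ -0.10437)
Function('X')(g) = Add(-22, Mul(2, g)) (Function('X')(g) = Add(Mul(2, g), -22) = Add(-22, Mul(2, g)))
Pow(Add(473, Function('X')(x)), -1) = Pow(Add(473, Add(-22, Mul(2, Rational(-160, 1533)))), -1) = Pow(Add(473, Add(-22, Rational(-320, 1533))), -1) = Pow(Add(473, Rational(-34046, 1533)), -1) = Pow(Rational(691063, 1533), -1) = Rational(1533, 691063)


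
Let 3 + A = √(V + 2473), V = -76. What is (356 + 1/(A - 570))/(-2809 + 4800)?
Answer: 38677073/216310204 - √2397/648930612 ≈ 0.17880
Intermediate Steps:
A = -3 + √2397 (A = -3 + √(-76 + 2473) = -3 + √2397 ≈ 45.959)
(356 + 1/(A - 570))/(-2809 + 4800) = (356 + 1/((-3 + √2397) - 570))/(-2809 + 4800) = (356 + 1/(-573 + √2397))/1991 = (356 + 1/(-573 + √2397))*(1/1991) = 356/1991 + 1/(1991*(-573 + √2397))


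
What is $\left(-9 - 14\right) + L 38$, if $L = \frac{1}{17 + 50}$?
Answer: $- \frac{1503}{67} \approx -22.433$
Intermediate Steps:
$L = \frac{1}{67} \approx 0.014925$
$\left(-9 - 14\right) + L 38 = \left(-9 - 14\right) + \frac{1}{67} \cdot 38 = -23 + \frac{38}{67} = - \frac{1503}{67}$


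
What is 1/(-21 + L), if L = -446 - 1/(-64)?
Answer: -64/29887 ≈ -0.0021414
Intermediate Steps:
L = -28543/64 (L = -446 - 1*(-1/64) = -446 + 1/64 = -28543/64 ≈ -445.98)
1/(-21 + L) = 1/(-21 - 28543/64) = 1/(-29887/64) = -64/29887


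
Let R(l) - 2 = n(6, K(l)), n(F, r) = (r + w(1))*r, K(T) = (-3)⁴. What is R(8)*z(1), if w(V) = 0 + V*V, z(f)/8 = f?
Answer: 53152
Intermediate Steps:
z(f) = 8*f
w(V) = V² (w(V) = 0 + V² = V²)
K(T) = 81
n(F, r) = r*(1 + r) (n(F, r) = (r + 1²)*r = (r + 1)*r = (1 + r)*r = r*(1 + r))
R(l) = 6644 (R(l) = 2 + 81*(1 + 81) = 2 + 81*82 = 2 + 6642 = 6644)
R(8)*z(1) = 6644*(8*1) = 6644*8 = 53152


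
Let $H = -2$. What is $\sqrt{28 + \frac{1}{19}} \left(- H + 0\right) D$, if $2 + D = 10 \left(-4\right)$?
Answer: $- \frac{84 \sqrt{10127}}{19} \approx -444.9$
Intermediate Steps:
$D = -42$ ($D = -2 + 10 \left(-4\right) = -2 - 40 = -42$)
$\sqrt{28 + \frac{1}{19}} \left(- H + 0\right) D = \sqrt{28 + \frac{1}{19}} \left(\left(-1\right) \left(-2\right) + 0\right) \left(-42\right) = \sqrt{28 + \frac{1}{19}} \left(2 + 0\right) \left(-42\right) = \sqrt{\frac{533}{19}} \cdot 2 \left(-42\right) = \frac{\sqrt{10127}}{19} \cdot 2 \left(-42\right) = \frac{2 \sqrt{10127}}{19} \left(-42\right) = - \frac{84 \sqrt{10127}}{19}$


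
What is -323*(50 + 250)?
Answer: -96900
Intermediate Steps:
-323*(50 + 250) = -323*300 = -96900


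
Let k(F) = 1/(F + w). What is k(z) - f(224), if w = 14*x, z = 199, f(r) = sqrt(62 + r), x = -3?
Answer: 1/157 - sqrt(286) ≈ -16.905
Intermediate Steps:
w = -42 (w = 14*(-3) = -42)
k(F) = 1/(-42 + F) (k(F) = 1/(F - 42) = 1/(-42 + F))
k(z) - f(224) = 1/(-42 + 199) - sqrt(62 + 224) = 1/157 - sqrt(286)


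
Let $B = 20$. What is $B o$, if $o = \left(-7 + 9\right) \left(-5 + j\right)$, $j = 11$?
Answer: $240$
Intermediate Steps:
$o = 12$ ($o = \left(-7 + 9\right) \left(-5 + 11\right) = 2 \cdot 6 = 12$)
$B o = 20 \cdot 12 = 240$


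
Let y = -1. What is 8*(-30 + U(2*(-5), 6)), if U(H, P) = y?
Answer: -248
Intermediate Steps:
U(H, P) = -1
8*(-30 + U(2*(-5), 6)) = 8*(-30 - 1) = 8*(-31) = -248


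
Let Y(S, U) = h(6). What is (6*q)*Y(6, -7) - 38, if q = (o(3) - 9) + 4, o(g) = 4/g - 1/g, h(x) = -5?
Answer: 82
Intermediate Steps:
Y(S, U) = -5
o(g) = 3/g
q = -4 (q = (3/3 - 9) + 4 = (3*(⅓) - 9) + 4 = (1 - 9) + 4 = -8 + 4 = -4)
(6*q)*Y(6, -7) - 38 = (6*(-4))*(-5) - 38 = -24*(-5) - 38 = 120 - 38 = 82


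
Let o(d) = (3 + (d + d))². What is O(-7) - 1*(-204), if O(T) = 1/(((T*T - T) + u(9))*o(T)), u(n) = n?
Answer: 1604461/7865 ≈ 204.00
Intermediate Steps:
o(d) = (3 + 2*d)²
O(T) = 1/((3 + 2*T)²*(9 + T² - T)) (O(T) = 1/(((T*T - T) + 9)*((3 + 2*T)²)) = 1/(((T² - T) + 9)*(3 + 2*T)²) = 1/((9 + T² - T)*(3 + 2*T)²) = 1/((3 + 2*T)²*(9 + T² - T)))
O(-7) - 1*(-204) = 1/((3 + 2*(-7))²*(9 + (-7)² - 1*(-7))) - 1*(-204) = 1/((3 - 14)²*(9 + 49 + 7)) + 204 = 1/((-11)²*65) + 204 = (1/121)*(1/65) + 204 = 1/7865 + 204 = 1604461/7865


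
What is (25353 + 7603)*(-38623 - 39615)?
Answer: -2578411528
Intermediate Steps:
(25353 + 7603)*(-38623 - 39615) = 32956*(-78238) = -2578411528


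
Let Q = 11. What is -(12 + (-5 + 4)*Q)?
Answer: -1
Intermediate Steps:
-(12 + (-5 + 4)*Q) = -(12 + (-5 + 4)*11) = -(12 - 1*11) = -(12 - 11) = -1*1 = -1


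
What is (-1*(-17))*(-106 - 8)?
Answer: -1938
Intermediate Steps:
(-1*(-17))*(-106 - 8) = 17*(-114) = -1938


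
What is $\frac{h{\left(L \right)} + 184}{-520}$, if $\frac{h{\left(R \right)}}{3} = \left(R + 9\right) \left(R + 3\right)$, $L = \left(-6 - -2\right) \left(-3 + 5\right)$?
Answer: $- \frac{13}{40} \approx -0.325$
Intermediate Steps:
$L = -8$ ($L = \left(-6 + \left(-3 + 5\right)\right) 2 = \left(-6 + 2\right) 2 = \left(-4\right) 2 = -8$)
$h{\left(R \right)} = 3 \left(3 + R\right) \left(9 + R\right)$ ($h{\left(R \right)} = 3 \left(R + 9\right) \left(R + 3\right) = 3 \left(9 + R\right) \left(3 + R\right) = 3 \left(3 + R\right) \left(9 + R\right)$)
$\frac{h{\left(L \right)} + 184}{-520} = \frac{\left(81 + 3 \left(-8\right)^{2} + 36 \left(-8\right)\right) + 184}{-520} = \left(\left(81 + 3 \cdot 64 - 288\right) + 184\right) \left(- \frac{1}{520}\right) = \left(\left(81 + 192 - 288\right) + 184\right) \left(- \frac{1}{520}\right) = \left(-15 + 184\right) \left(- \frac{1}{520}\right) = 169 \left(- \frac{1}{520}\right) = - \frac{13}{40}$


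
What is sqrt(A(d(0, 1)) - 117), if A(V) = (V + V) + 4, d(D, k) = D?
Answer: I*sqrt(113) ≈ 10.63*I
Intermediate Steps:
A(V) = 4 + 2*V (A(V) = 2*V + 4 = 4 + 2*V)
sqrt(A(d(0, 1)) - 117) = sqrt((4 + 2*0) - 117) = sqrt((4 + 0) - 117) = sqrt(4 - 117) = sqrt(-113) = I*sqrt(113)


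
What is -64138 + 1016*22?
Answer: -41786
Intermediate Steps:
-64138 + 1016*22 = -64138 + 22352 = -41786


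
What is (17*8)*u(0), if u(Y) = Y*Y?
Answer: 0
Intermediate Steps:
u(Y) = Y²
(17*8)*u(0) = (17*8)*0² = 136*0 = 0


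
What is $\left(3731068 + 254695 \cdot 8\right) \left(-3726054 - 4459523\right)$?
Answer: $-47219548678356$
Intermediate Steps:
$\left(3731068 + 254695 \cdot 8\right) \left(-3726054 - 4459523\right) = \left(3731068 + 2037560\right) \left(-8185577\right) = 5768628 \left(-8185577\right) = -47219548678356$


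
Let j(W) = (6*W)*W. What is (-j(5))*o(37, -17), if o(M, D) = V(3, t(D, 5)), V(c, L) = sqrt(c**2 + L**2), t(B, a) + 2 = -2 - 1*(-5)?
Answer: -150*sqrt(10) ≈ -474.34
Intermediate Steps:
t(B, a) = 1 (t(B, a) = -2 + (-2 - 1*(-5)) = -2 + (-2 + 5) = -2 + 3 = 1)
V(c, L) = sqrt(L**2 + c**2)
o(M, D) = sqrt(10) (o(M, D) = sqrt(1**2 + 3**2) = sqrt(1 + 9) = sqrt(10))
j(W) = 6*W**2
(-j(5))*o(37, -17) = (-6*5**2)*sqrt(10) = (-6*25)*sqrt(10) = (-1*150)*sqrt(10) = -150*sqrt(10)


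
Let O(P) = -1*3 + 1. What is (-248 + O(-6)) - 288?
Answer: -538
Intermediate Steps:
O(P) = -2 (O(P) = -3 + 1 = -2)
(-248 + O(-6)) - 288 = (-248 - 2) - 288 = -250 - 288 = -538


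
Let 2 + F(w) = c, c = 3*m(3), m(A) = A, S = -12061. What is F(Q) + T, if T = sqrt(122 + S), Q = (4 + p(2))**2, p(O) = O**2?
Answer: 7 + I*sqrt(11939) ≈ 7.0 + 109.27*I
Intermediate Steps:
Q = 64 (Q = (4 + 2**2)**2 = (4 + 4)**2 = 8**2 = 64)
c = 9 (c = 3*3 = 9)
F(w) = 7 (F(w) = -2 + 9 = 7)
T = I*sqrt(11939) (T = sqrt(122 - 12061) = sqrt(-11939) = I*sqrt(11939) ≈ 109.27*I)
F(Q) + T = 7 + I*sqrt(11939)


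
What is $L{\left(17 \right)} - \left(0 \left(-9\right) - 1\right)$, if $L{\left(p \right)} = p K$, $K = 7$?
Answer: $120$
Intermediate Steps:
$L{\left(p \right)} = 7 p$ ($L{\left(p \right)} = p 7 = 7 p$)
$L{\left(17 \right)} - \left(0 \left(-9\right) - 1\right) = 7 \cdot 17 - \left(0 \left(-9\right) - 1\right) = 119 - \left(0 - 1\right) = 119 - -1 = 119 + 1 = 120$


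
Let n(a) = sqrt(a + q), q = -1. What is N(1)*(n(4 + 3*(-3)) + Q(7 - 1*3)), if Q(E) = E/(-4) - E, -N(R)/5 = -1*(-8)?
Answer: 200 - 40*I*sqrt(6) ≈ 200.0 - 97.98*I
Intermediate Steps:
N(R) = -40 (N(R) = -(-5)*(-8) = -5*8 = -40)
n(a) = sqrt(-1 + a) (n(a) = sqrt(a - 1) = sqrt(-1 + a))
Q(E) = -5*E/4 (Q(E) = E*(-1/4) - E = -E/4 - E = -5*E/4)
N(1)*(n(4 + 3*(-3)) + Q(7 - 1*3)) = -40*(sqrt(-1 + (4 + 3*(-3))) - 5*(7 - 1*3)/4) = -40*(sqrt(-1 + (4 - 9)) - 5*(7 - 3)/4) = -40*(sqrt(-1 - 5) - 5/4*4) = -40*(sqrt(-6) - 5) = -40*(I*sqrt(6) - 5) = -40*(-5 + I*sqrt(6)) = 200 - 40*I*sqrt(6)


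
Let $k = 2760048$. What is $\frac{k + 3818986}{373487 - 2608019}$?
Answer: $- \frac{3289517}{1117266} \approx -2.9443$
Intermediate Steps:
$\frac{k + 3818986}{373487 - 2608019} = \frac{2760048 + 3818986}{373487 - 2608019} = \frac{6579034}{-2234532} = 6579034 \left(- \frac{1}{2234532}\right) = - \frac{3289517}{1117266}$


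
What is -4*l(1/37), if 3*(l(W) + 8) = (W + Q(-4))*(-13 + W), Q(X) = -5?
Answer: -73952/1369 ≈ -54.019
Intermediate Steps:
l(W) = -8 + (-13 + W)*(-5 + W)/3 (l(W) = -8 + ((W - 5)*(-13 + W))/3 = -8 + ((-5 + W)*(-13 + W))/3 = -8 + ((-13 + W)*(-5 + W))/3 = -8 + (-13 + W)*(-5 + W)/3)
-4*l(1/37) = -4*(41/3 - 6/37 + (1/37)**2/3) = -4*(41/3 - 6*1/37 + (1/37)**2/3) = -4*(41/3 - 6/37 + (1/3)*(1/1369)) = -4*(41/3 - 6/37 + 1/4107) = -4*18488/1369 = -73952/1369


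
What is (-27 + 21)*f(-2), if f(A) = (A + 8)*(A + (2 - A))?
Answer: -72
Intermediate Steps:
f(A) = 16 + 2*A (f(A) = (8 + A)*2 = 16 + 2*A)
(-27 + 21)*f(-2) = (-27 + 21)*(16 + 2*(-2)) = -6*(16 - 4) = -6*12 = -72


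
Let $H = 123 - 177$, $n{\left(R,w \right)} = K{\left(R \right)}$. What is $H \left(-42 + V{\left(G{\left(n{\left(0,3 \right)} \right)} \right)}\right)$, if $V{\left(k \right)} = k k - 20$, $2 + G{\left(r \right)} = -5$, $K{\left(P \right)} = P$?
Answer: $702$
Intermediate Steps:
$n{\left(R,w \right)} = R$
$G{\left(r \right)} = -7$ ($G{\left(r \right)} = -2 - 5 = -7$)
$V{\left(k \right)} = -20 + k^{2}$ ($V{\left(k \right)} = k^{2} - 20 = -20 + k^{2}$)
$H = -54$
$H \left(-42 + V{\left(G{\left(n{\left(0,3 \right)} \right)} \right)}\right) = - 54 \left(-42 - \left(20 - \left(-7\right)^{2}\right)\right) = - 54 \left(-42 + \left(-20 + 49\right)\right) = - 54 \left(-42 + 29\right) = \left(-54\right) \left(-13\right) = 702$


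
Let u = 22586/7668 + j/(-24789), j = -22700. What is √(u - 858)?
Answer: I*√95250147152573526/10560114 ≈ 29.226*I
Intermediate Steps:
u = 122324659/31680342 (u = 22586/7668 - 22700/(-24789) = 22586*(1/7668) - 22700*(-1/24789) = 11293/3834 + 22700/24789 = 122324659/31680342 ≈ 3.8612)
√(u - 858) = √(122324659/31680342 - 858) = √(-27059408777/31680342) = I*√95250147152573526/10560114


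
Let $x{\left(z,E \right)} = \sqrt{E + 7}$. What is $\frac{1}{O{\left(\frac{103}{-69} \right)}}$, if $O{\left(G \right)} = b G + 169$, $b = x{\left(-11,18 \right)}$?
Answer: $\frac{69}{11146} \approx 0.0061906$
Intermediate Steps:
$x{\left(z,E \right)} = \sqrt{7 + E}$
$b = 5$ ($b = \sqrt{7 + 18} = \sqrt{25} = 5$)
$O{\left(G \right)} = 169 + 5 G$ ($O{\left(G \right)} = 5 G + 169 = 169 + 5 G$)
$\frac{1}{O{\left(\frac{103}{-69} \right)}} = \frac{1}{169 + 5 \frac{103}{-69}} = \frac{1}{169 + 5 \cdot 103 \left(- \frac{1}{69}\right)} = \frac{1}{169 + 5 \left(- \frac{103}{69}\right)} = \frac{1}{169 - \frac{515}{69}} = \frac{1}{\frac{11146}{69}} = \frac{69}{11146}$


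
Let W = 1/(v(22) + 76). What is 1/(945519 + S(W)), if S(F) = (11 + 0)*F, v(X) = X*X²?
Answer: 10724/10139745767 ≈ 1.0576e-6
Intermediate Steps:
v(X) = X³
W = 1/10724 (W = 1/(22³ + 76) = 1/(10648 + 76) = 1/10724 ≈ 9.3249e-5)
S(F) = 11*F
1/(945519 + S(W)) = 1/(945519 + 11*(1/10724)) = 1/(945519 + 11/10724) = 1/(10139745767/10724) = 10724/10139745767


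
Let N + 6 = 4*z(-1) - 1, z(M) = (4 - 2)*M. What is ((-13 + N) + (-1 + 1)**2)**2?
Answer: 784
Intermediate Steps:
z(M) = 2*M
N = -15 (N = -6 + (4*(2*(-1)) - 1) = -6 + (4*(-2) - 1) = -6 + (-8 - 1) = -6 - 9 = -15)
((-13 + N) + (-1 + 1)**2)**2 = ((-13 - 15) + (-1 + 1)**2)**2 = (-28 + 0**2)**2 = (-28 + 0)**2 = (-28)**2 = 784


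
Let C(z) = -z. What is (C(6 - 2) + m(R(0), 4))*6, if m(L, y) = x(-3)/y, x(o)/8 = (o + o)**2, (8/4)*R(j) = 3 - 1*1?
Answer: 408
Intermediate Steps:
R(j) = 1 (R(j) = (3 - 1*1)/2 = (3 - 1)/2 = (1/2)*2 = 1)
x(o) = 32*o**2 (x(o) = 8*(o + o)**2 = 8*(2*o)**2 = 8*(4*o**2) = 32*o**2)
m(L, y) = 288/y (m(L, y) = (32*(-3)**2)/y = (32*9)/y = 288/y)
(C(6 - 2) + m(R(0), 4))*6 = (-(6 - 2) + 288/4)*6 = (-1*4 + 288*(1/4))*6 = (-4 + 72)*6 = 68*6 = 408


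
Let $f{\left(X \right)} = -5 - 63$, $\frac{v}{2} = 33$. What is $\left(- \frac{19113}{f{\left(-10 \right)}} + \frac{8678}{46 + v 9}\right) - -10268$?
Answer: $\frac{57460723}{5440} \approx 10563.0$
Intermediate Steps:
$v = 66$ ($v = 2 \cdot 33 = 66$)
$f{\left(X \right)} = -68$
$\left(- \frac{19113}{f{\left(-10 \right)}} + \frac{8678}{46 + v 9}\right) - -10268 = \left(- \frac{19113}{-68} + \frac{8678}{46 + 66 \cdot 9}\right) - -10268 = \left(\left(-19113\right) \left(- \frac{1}{68}\right) + \frac{8678}{46 + 594}\right) + 10268 = \left(\frac{19113}{68} + \frac{8678}{640}\right) + 10268 = \left(\frac{19113}{68} + 8678 \cdot \frac{1}{640}\right) + 10268 = \left(\frac{19113}{68} + \frac{4339}{320}\right) + 10268 = \frac{1602803}{5440} + 10268 = \frac{57460723}{5440}$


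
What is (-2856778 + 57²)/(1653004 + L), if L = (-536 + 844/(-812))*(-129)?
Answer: -579266387/349623263 ≈ -1.6568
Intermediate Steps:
L = 14063451/203 (L = (-536 + 844*(-1/812))*(-129) = (-536 - 211/203)*(-129) = -109019/203*(-129) = 14063451/203 ≈ 69278.)
(-2856778 + 57²)/(1653004 + L) = (-2856778 + 57²)/(1653004 + 14063451/203) = (-2856778 + 3249)/(349623263/203) = -2853529*203/349623263 = -579266387/349623263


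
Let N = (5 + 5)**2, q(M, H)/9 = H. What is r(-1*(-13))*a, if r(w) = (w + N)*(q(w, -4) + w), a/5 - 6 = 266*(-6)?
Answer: 20662050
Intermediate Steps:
q(M, H) = 9*H
a = -7950 (a = 30 + 5*(266*(-6)) = 30 + 5*(-1596) = 30 - 7980 = -7950)
N = 100 (N = 10**2 = 100)
r(w) = (-36 + w)*(100 + w) (r(w) = (w + 100)*(9*(-4) + w) = (100 + w)*(-36 + w) = (-36 + w)*(100 + w))
r(-1*(-13))*a = (-3600 + (-1*(-13))**2 + 64*(-1*(-13)))*(-7950) = (-3600 + 13**2 + 64*13)*(-7950) = (-3600 + 169 + 832)*(-7950) = -2599*(-7950) = 20662050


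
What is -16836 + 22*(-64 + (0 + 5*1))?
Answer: -18134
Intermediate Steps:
-16836 + 22*(-64 + (0 + 5*1)) = -16836 + 22*(-64 + (0 + 5)) = -16836 + 22*(-64 + 5) = -16836 + 22*(-59) = -16836 - 1298 = -18134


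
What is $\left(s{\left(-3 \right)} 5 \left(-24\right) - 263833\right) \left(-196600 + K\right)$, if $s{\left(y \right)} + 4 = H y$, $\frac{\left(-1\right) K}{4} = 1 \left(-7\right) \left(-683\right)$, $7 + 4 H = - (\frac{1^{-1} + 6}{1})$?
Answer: $57083374812$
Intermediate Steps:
$H = - \frac{7}{2}$ ($H = - \frac{7}{4} + \frac{\left(-1\right) \left(1^{-1} + 6\right)}{4} = - \frac{7}{4} + \frac{\left(-1\right) \left(1 + 6\right)}{4} = - \frac{7}{4} + \frac{\left(-1\right) 7}{4} = - \frac{7}{4} + \frac{1}{4} \left(-7\right) = - \frac{7}{4} - \frac{7}{4} = - \frac{7}{2} \approx -3.5$)
$K = -19124$ ($K = - 4 \cdot 1 \left(-7\right) \left(-683\right) = - 4 \left(\left(-7\right) \left(-683\right)\right) = \left(-4\right) 4781 = -19124$)
$s{\left(y \right)} = -4 - \frac{7 y}{2}$
$\left(s{\left(-3 \right)} 5 \left(-24\right) - 263833\right) \left(-196600 + K\right) = \left(\left(-4 - - \frac{21}{2}\right) 5 \left(-24\right) - 263833\right) \left(-196600 - 19124\right) = \left(\left(-4 + \frac{21}{2}\right) 5 \left(-24\right) - 263833\right) \left(-215724\right) = \left(\frac{13}{2} \cdot 5 \left(-24\right) - 263833\right) \left(-215724\right) = \left(\frac{65}{2} \left(-24\right) - 263833\right) \left(-215724\right) = \left(-780 - 263833\right) \left(-215724\right) = \left(-264613\right) \left(-215724\right) = 57083374812$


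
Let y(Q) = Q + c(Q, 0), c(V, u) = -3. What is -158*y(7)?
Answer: -632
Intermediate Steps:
y(Q) = -3 + Q (y(Q) = Q - 3 = -3 + Q)
-158*y(7) = -158*(-3 + 7) = -158*4 = -632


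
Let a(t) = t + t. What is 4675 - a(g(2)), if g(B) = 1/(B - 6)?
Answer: 9351/2 ≈ 4675.5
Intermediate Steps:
g(B) = 1/(-6 + B)
a(t) = 2*t
4675 - a(g(2)) = 4675 - 2/(-6 + 2) = 4675 - 2/(-4) = 4675 - 2*(-1)/4 = 4675 - 1*(-1/2) = 4675 + 1/2 = 9351/2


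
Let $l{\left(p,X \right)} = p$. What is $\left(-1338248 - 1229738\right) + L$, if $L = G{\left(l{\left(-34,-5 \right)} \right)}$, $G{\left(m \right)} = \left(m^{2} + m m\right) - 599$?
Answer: $-2566273$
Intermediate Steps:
$G{\left(m \right)} = -599 + 2 m^{2}$ ($G{\left(m \right)} = \left(m^{2} + m^{2}\right) - 599 = 2 m^{2} - 599 = -599 + 2 m^{2}$)
$L = 1713$ ($L = -599 + 2 \left(-34\right)^{2} = -599 + 2 \cdot 1156 = -599 + 2312 = 1713$)
$\left(-1338248 - 1229738\right) + L = \left(-1338248 - 1229738\right) + 1713 = -2567986 + 1713 = -2566273$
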